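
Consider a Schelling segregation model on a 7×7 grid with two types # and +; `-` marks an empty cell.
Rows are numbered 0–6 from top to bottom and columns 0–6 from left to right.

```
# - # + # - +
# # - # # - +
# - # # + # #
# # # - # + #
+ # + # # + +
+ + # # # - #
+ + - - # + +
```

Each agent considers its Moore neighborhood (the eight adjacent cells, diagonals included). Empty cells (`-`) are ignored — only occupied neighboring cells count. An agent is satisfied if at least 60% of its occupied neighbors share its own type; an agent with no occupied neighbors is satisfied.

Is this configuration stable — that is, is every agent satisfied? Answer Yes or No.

(0,0)# 2/2 satisfied
(0,2)# 2/3 satisfied
(0,3)+ 0/4 not
(0,4)# 2/3 satisfied
(0,6)+ 1/1 satisfied
(1,0)# 3/3 satisfied
(1,1)# 5/5 satisfied
(1,3)# 5/7 satisfied
(1,4)# 4/6 satisfied
(1,6)+ 1/3 not
(2,0)# 4/4 satisfied
(2,2)# 5/5 satisfied
(2,3)# 5/6 satisfied
(2,4)+ 1/6 not
(2,5)# 4/7 not
(2,6)# 2/4 not
(3,0)# 3/4 satisfied
(3,1)# 5/7 satisfied
(3,2)# 5/6 satisfied
(3,4)# 4/7 not
(3,5)+ 3/8 not
(3,6)# 2/5 not
(4,0)+ 2/5 not
(4,1)# 4/8 not
(4,2)+ 1/7 not
(4,3)# 6/7 satisfied
(4,4)# 4/6 satisfied
(4,5)+ 2/7 not
(4,6)+ 2/4 not
(5,0)+ 4/5 satisfied
(5,1)+ 5/7 satisfied
(5,2)# 3/6 not
(5,3)# 5/6 satisfied
(5,4)# 4/6 satisfied
(5,6)# 0/4 not
(6,0)+ 3/3 satisfied
(6,1)+ 3/4 satisfied
(6,4)# 2/3 satisfied
(6,5)+ 1/4 not
(6,6)+ 1/2 not
For instance (0,3) has only 0/4 same-type neighbors, below 3/5.

No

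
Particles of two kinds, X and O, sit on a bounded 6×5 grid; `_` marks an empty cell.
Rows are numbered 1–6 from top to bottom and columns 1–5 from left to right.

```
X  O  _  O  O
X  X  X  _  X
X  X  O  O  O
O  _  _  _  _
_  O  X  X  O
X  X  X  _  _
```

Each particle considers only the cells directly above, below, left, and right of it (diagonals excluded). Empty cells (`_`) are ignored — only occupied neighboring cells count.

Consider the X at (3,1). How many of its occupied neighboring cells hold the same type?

2

Occupied neighbors of (3,1): (2,1)=X, (4,1)=O, (3,2)=X.
Same type (X): 2 of 3.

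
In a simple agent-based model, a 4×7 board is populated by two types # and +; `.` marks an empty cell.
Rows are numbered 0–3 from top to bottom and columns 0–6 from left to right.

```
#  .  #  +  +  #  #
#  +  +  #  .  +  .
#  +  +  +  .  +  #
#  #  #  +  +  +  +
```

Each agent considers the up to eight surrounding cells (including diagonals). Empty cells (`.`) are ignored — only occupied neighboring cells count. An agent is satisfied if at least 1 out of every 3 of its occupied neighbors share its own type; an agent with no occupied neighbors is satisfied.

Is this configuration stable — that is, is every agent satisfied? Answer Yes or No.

No

(0,0)# 1/2 ✓
(0,2)# 1/4 ✗
(0,3)+ 2/4 ✓
(0,4)+ 2/4 ✓
(0,5)# 1/3 ✓
(0,6)# 1/2 ✓
(1,0)# 2/4 ✓
(1,1)+ 3/7 ✓
(1,2)+ 5/7 ✓
(1,3)# 1/6 ✗
(1,5)+ 2/5 ✓
(2,0)# 3/5 ✓
(2,1)+ 3/8 ✓
(2,2)+ 5/8 ✓
(2,3)+ 4/6 ✓
(2,5)+ 4/5 ✓
(2,6)# 0/4 ✗
(3,0)# 2/3 ✓
(3,1)# 3/5 ✓
(3,2)# 1/5 ✗
(3,3)+ 3/4 ✓
(3,4)+ 4/4 ✓
(3,5)+ 3/4 ✓
(3,6)+ 2/3 ✓
For instance (0,2) has only 1/4 same-type neighbors, below 1/3.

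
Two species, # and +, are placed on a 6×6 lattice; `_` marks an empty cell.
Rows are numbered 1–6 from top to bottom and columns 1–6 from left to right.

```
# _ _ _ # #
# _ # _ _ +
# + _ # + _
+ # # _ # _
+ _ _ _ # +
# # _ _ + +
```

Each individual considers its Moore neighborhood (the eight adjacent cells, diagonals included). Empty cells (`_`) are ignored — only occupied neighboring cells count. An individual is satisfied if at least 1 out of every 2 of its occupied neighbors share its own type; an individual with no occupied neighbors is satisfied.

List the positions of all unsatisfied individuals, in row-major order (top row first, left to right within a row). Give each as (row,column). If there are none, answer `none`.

(2,6), (3,2), (3,5), (4,2), (5,1), (5,5)

Row 1: (1,1)# 1/1 ✓ · (1,5)# 1/2 ✓ · (1,6)# 1/2 ✓
Row 2: (2,1)# 2/3 ✓ · (2,3)# 1/2 ✓ · (2,6)+ 1/3 ✗
Row 3: (3,1)# 2/4 ✓ · (3,2)+ 1/6 ✗ · (3,4)# 3/4 ✓ · (3,5)+ 1/3 ✗
Row 4: (4,1)+ 2/4 ✓ · (4,2)# 2/5 ✗ · (4,3)# 2/3 ✓ · (4,5)# 2/4 ✓
Row 5: (5,1)+ 1/4 ✗ · (5,5)# 1/4 ✗ · (5,6)+ 2/4 ✓
Row 6: (6,1)# 1/2 ✓ · (6,2)# 1/2 ✓ · (6,5)+ 2/3 ✓ · (6,6)+ 2/3 ✓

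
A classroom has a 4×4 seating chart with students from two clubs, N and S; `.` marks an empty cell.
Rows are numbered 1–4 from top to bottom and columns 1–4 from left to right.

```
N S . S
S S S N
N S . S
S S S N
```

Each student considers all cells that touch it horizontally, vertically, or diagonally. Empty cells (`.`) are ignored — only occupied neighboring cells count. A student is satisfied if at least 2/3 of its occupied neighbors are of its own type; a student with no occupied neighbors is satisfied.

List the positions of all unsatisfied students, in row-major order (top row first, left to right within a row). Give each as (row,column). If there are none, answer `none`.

(1,1)N 0/3 not
(1,2)S 3/4 satisfied
(1,4)S 1/2 not
(2,1)S 3/5 not
(2,2)S 4/6 satisfied
(2,3)S 5/6 satisfied
(2,4)N 0/3 not
(3,1)N 0/5 not
(3,2)S 6/7 satisfied
(3,4)S 2/4 not
(4,1)S 2/3 satisfied
(4,2)S 3/4 satisfied
(4,3)S 3/4 satisfied
(4,4)N 0/2 not

(1,1), (1,4), (2,1), (2,4), (3,1), (3,4), (4,4)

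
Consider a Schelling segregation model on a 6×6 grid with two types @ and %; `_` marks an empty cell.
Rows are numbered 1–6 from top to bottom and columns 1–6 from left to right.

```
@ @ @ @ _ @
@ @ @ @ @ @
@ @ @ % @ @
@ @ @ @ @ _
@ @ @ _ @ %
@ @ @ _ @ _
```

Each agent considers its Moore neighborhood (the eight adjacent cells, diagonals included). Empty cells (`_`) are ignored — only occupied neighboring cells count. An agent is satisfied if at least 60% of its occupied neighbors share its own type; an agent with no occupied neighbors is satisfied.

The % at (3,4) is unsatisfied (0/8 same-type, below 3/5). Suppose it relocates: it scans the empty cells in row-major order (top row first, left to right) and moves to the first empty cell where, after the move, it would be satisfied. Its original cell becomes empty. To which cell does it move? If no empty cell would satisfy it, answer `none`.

none

Vacating (3,4). Empty cells in order:
  (1,5): 0/5 same-type → still unsatisfied.
  (4,6): 1/5 same-type → still unsatisfied.
  (5,4): 0/7 same-type → still unsatisfied.
  (6,4): 0/4 same-type → still unsatisfied.
  (6,6): 1/3 same-type → still unsatisfied.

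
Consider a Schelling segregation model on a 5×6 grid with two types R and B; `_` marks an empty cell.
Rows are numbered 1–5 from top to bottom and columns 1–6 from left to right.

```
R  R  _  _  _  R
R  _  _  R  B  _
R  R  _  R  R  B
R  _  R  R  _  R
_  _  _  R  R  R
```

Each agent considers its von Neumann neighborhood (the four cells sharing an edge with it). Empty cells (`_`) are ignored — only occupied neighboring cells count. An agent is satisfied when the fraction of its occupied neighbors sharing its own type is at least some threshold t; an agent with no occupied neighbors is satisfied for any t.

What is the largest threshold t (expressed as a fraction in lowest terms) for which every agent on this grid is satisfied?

0/1

Row 1: (1,1)R 2/2 · (1,2)R 1/1 · (1,6)R — no occupied neighbors
Row 2: (2,1)R 2/2 · (2,4)R 1/2 · (2,5)B 0/2
Row 3: (3,1)R 3/3 · (3,2)R 1/1 · (3,4)R 3/3 · (3,5)R 1/3 · (3,6)B 0/2
Row 4: (4,1)R 1/1 · (4,3)R 1/1 · (4,4)R 3/3 · (4,6)R 1/2
Row 5: (5,4)R 2/2 · (5,5)R 2/2 · (5,6)R 2/2
The smallest same-type fraction is 0/2 at (2,5), which reduces to 0/1. Any threshold above that leaves this agent unsatisfied.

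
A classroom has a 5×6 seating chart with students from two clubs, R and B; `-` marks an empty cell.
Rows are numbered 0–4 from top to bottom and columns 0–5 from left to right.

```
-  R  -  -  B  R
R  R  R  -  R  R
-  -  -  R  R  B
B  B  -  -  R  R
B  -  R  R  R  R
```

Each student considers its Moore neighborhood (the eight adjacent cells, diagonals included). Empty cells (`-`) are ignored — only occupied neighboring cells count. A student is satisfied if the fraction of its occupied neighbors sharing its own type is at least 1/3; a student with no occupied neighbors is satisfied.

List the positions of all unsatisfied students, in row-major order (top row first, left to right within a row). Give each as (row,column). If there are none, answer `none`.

(0,4), (2,5)

(0,1)R 3/3 satisfied
(0,4)B 0/3 not
(0,5)R 2/3 satisfied
(1,0)R 2/2 satisfied
(1,1)R 3/3 satisfied
(1,2)R 3/3 satisfied
(1,4)R 4/6 satisfied
(1,5)R 3/5 satisfied
(2,3)R 4/4 satisfied
(2,4)R 5/6 satisfied
(2,5)B 0/5 not
(3,0)B 2/2 satisfied
(3,1)B 2/3 satisfied
(3,4)R 6/7 satisfied
(3,5)R 4/5 satisfied
(4,0)B 2/2 satisfied
(4,2)R 1/2 satisfied
(4,3)R 3/3 satisfied
(4,4)R 4/4 satisfied
(4,5)R 3/3 satisfied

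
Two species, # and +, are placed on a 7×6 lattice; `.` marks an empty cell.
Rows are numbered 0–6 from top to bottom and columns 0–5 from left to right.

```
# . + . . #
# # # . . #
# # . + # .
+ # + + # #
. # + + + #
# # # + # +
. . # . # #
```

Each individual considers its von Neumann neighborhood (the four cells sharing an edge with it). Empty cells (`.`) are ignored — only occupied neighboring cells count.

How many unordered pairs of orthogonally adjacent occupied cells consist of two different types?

Scan each occupied cell's neighbors to the right and below so each pair is counted once.
Row 0: #(0,0)–#(1,0)= +(0,2)–#(1,2)≠ #(0,5)–#(1,5)=  → 1/3 unlike.
Row 1: #(1,0)–#(1,1)= #(1,0)–#(2,0)= #(1,1)–#(1,2)= #(1,1)–#(2,1)=  → 0/4 unlike.
Row 2: #(2,0)–#(2,1)= #(2,0)–+(3,0)≠ #(2,1)–#(3,1)= +(2,3)–#(2,4)≠ +(2,3)–+(3,3)= #(2,4)–#(3,4)=  → 2/6 unlike.
Row 3: +(3,0)–#(3,1)≠ #(3,1)–+(3,2)≠ #(3,1)–#(4,1)= +(3,2)–+(3,3)= +(3,2)–+(4,2)= +(3,3)–#(3,4)≠ +(3,3)–+(4,3)= #(3,4)–#(3,5)= #(3,4)–+(4,4)≠ #(3,5)–#(4,5)=  → 4/10 unlike.
Row 4: #(4,1)–+(4,2)≠ #(4,1)–#(5,1)= +(4,2)–+(4,3)= +(4,2)–#(5,2)≠ +(4,3)–+(4,4)= +(4,3)–+(5,3)= +(4,4)–#(4,5)≠ +(4,4)–#(5,4)≠ #(4,5)–+(5,5)≠  → 5/9 unlike.
Row 5: #(5,0)–#(5,1)= #(5,1)–#(5,2)= #(5,2)–+(5,3)≠ #(5,2)–#(6,2)= +(5,3)–#(5,4)≠ #(5,4)–+(5,5)≠ #(5,4)–#(6,4)= +(5,5)–#(6,5)≠  → 4/8 unlike.
Row 6: #(6,4)–#(6,5)=  → 0/1 unlike.
Total adjacent occupied pairs: 41; unlike-type pairs: 16.

16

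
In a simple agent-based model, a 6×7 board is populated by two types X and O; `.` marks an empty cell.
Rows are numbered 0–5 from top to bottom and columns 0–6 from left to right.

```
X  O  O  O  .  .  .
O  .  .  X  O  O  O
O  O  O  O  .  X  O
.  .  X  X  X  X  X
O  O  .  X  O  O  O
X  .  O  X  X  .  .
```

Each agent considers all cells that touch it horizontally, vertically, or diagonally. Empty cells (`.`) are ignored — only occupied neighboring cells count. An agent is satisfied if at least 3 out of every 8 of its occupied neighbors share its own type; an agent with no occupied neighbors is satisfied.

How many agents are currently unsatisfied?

9

Row 0: (0,0)X 0/2 ✗ · (0,1)O 2/3 ✓ · (0,2)O 2/3 ✓ · (0,3)O 2/3 ✓
Row 1: (1,0)O 3/4 ✓ · (1,3)X 0/5 ✗ · (1,4)O 3/5 ✓ · (1,5)O 3/4 ✓ · (1,6)O 2/3 ✓
Row 2: (2,0)O 2/2 ✓ · (2,1)O 3/4 ✓ · (2,2)O 2/5 ✓ · (2,3)O 2/6 ✗ · (2,5)X 3/7 ✓ · (2,6)O 2/5 ✓
Row 3: (3,2)X 2/6 ✗ · (3,3)X 3/6 ✓ · (3,4)X 4/7 ✓ · (3,5)X 3/7 ✓ · (3,6)X 2/5 ✓
Row 4: (4,0)O 1/2 ✓ · (4,1)O 2/4 ✓ · (4,3)X 5/7 ✓ · (4,4)O 1/7 ✗ · (4,5)O 2/6 ✗ · (4,6)O 1/3 ✗
Row 5: (5,0)X 0/2 ✗ · (5,2)O 1/3 ✗ · (5,3)X 2/4 ✓ · (5,4)X 2/4 ✓
Unsatisfied: (0,0), (1,3), (2,3), (3,2), (4,4), (4,5), (4,6), (5,0), (5,2) — 9 in total.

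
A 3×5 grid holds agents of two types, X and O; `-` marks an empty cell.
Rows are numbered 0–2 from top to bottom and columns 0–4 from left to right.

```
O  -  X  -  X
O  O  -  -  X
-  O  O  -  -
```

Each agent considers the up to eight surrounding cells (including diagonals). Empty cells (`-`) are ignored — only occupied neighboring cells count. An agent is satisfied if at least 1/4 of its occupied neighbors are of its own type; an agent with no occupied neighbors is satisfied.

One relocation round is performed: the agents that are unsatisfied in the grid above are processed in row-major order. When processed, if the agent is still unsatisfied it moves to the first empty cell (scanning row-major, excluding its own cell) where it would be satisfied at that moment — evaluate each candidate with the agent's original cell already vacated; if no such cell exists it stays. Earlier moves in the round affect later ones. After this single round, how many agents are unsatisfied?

0

Initially unsatisfied (in order): (0,2).
  (0,2) → (0,3).
Resulting grid:
O - - X X
O O - - X
- O O - -
All satisfied now.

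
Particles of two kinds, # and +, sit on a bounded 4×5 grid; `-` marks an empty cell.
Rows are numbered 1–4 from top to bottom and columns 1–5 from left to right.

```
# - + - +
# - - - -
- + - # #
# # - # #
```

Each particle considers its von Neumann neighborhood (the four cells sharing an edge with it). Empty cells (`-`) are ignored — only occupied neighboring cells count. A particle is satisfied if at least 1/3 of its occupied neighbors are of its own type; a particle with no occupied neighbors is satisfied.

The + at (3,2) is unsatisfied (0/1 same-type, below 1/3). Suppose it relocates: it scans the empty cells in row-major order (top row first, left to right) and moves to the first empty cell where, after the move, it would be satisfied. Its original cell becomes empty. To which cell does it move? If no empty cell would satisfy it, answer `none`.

Vacating (3,2). Empty cells in order:
  (1,2): 1/2 same-type → satisfied — stop here.

(1,2)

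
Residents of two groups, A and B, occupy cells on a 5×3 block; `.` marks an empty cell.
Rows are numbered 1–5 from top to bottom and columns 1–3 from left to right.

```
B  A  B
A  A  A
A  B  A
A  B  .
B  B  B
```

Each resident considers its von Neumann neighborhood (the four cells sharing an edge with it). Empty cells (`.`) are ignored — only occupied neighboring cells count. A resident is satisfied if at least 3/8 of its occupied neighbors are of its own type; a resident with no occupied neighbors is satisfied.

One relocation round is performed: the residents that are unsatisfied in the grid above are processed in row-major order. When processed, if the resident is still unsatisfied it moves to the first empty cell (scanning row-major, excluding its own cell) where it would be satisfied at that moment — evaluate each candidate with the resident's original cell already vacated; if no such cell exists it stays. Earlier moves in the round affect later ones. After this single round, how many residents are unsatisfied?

Initially unsatisfied (in order): (1,1), (1,2), (1,3), (3,2), (4,1).
  (1,1) → (4,3).
  (1,2): now satisfied by earlier moves; stays.
  (1,3): no empty cell satisfies it; stays.
  (3,2): no empty cell satisfies it; stays.
  (4,1) → (1,1).
Resulting grid:
A A B
A A A
A B A
. B B
B B B
Unsatisfied now: (1,3), (3,2), (3,3).

3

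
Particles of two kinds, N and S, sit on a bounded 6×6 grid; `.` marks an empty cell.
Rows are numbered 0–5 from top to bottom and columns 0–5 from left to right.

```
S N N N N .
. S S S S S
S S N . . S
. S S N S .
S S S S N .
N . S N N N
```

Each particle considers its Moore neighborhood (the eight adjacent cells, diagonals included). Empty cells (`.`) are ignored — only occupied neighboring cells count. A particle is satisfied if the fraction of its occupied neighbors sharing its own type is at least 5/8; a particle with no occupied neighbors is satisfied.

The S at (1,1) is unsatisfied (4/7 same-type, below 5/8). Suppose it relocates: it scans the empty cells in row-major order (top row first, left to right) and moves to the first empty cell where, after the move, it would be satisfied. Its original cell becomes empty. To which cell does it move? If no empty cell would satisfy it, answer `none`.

(0,5)

Vacating (1,1). Empty cells in order:
  (0,5): 2/3 same-type → satisfied — stop here.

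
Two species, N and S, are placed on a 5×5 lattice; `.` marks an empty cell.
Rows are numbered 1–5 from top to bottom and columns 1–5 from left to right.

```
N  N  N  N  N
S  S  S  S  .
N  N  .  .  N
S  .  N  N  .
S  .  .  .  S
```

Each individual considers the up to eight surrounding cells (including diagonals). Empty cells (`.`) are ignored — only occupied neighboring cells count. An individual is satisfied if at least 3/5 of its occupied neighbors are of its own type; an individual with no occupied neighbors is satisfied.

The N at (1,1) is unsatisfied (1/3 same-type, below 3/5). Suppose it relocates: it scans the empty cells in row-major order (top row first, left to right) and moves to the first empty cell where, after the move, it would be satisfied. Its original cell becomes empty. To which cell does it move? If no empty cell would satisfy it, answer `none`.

(2,5)

Vacating (1,1). Empty cells in order:
  (2,5): 3/4 same-type → satisfied — stop here.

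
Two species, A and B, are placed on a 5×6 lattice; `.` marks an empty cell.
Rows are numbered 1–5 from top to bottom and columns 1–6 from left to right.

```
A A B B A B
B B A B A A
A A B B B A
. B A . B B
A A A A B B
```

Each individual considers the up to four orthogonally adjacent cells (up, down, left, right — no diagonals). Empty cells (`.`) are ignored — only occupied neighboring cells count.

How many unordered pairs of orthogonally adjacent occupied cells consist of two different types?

22

Scan each occupied cell's neighbors to the right and below so each pair is counted once.
From row 1: 7 unlike of 11 pairs (running 7/11).
From row 2: 7 unlike of 11 pairs (running 14/22).
From row 3: 5 unlike of 9 pairs (running 19/31).
From row 4: 2 unlike of 6 pairs (running 21/37).
From row 5: 1 unlike of 5 pairs (running 22/42).
Total adjacent occupied pairs: 42; unlike-type pairs: 22.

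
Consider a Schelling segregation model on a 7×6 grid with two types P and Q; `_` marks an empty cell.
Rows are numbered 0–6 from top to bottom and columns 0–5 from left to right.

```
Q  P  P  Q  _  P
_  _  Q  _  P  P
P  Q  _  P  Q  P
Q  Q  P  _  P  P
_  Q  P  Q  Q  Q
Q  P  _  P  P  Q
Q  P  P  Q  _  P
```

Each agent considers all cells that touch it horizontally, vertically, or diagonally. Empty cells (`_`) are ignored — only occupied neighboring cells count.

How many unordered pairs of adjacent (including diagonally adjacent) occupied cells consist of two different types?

Scan each occupied cell's neighbors to the right and below (and the two forward diagonals) so each pair is counted once.
From row 0: 5 unlike of 9 pairs (running 5/9).
From row 1: 3 unlike of 8 pairs (running 8/17).
From row 2: 8 unlike of 14 pairs (running 16/31).
From row 3: 9 unlike of 14 pairs (running 25/45).
From row 4: 8 unlike of 15 pairs (running 33/60).
From row 5: 7 unlike of 13 pairs (running 40/73).
From row 6: 2 unlike of 3 pairs (running 42/76).
Total adjacent occupied pairs: 76; unlike-type pairs: 42.

42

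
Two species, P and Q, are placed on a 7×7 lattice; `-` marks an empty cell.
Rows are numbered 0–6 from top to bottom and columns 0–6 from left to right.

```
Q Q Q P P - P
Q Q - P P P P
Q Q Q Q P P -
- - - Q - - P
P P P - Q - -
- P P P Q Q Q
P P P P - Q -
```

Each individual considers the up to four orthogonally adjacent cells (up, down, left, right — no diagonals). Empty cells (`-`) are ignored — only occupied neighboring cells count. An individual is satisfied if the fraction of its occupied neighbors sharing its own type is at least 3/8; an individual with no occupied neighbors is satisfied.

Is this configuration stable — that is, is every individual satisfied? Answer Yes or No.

(0,0)Q 2/2 satisfied
(0,1)Q 3/3 satisfied
(0,2)Q 1/2 satisfied
(0,3)P 2/3 satisfied
(0,4)P 2/2 satisfied
(0,6)P 1/1 satisfied
(1,0)Q 3/3 satisfied
(1,1)Q 3/3 satisfied
(1,3)P 2/3 satisfied
(1,4)P 4/4 satisfied
(1,5)P 3/3 satisfied
(1,6)P 2/2 satisfied
(2,0)Q 2/2 satisfied
(2,1)Q 3/3 satisfied
(2,2)Q 2/2 satisfied
(2,3)Q 2/4 satisfied
(2,4)P 2/3 satisfied
(2,5)P 2/2 satisfied
(3,3)Q 1/1 satisfied
(3,6)P 0/0 satisfied
(4,0)P 1/1 satisfied
(4,1)P 3/3 satisfied
(4,2)P 2/2 satisfied
(4,4)Q 1/1 satisfied
(5,1)P 3/3 satisfied
(5,2)P 4/4 satisfied
(5,3)P 2/3 satisfied
(5,4)Q 2/3 satisfied
(5,5)Q 3/3 satisfied
(5,6)Q 1/1 satisfied
(6,0)P 1/1 satisfied
(6,1)P 3/3 satisfied
(6,2)P 3/3 satisfied
(6,3)P 2/2 satisfied
(6,5)Q 1/1 satisfied
All meet the threshold, so the configuration is stable.

Yes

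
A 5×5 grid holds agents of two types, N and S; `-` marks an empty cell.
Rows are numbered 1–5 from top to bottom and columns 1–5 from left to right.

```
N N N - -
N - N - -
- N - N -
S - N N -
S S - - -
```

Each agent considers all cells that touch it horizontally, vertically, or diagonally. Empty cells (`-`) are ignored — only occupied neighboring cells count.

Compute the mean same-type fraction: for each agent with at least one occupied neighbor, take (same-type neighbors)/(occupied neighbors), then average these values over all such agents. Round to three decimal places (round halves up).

0.903

Row 1: (1,1)N 2/2 · (1,2)N 4/4 · (1,3)N 2/2
Row 2: (2,1)N 3/3 · (2,3)N 4/4
Row 3: (3,2)N 3/4 · (3,4)N 3/3
Row 4: (4,1)S 2/3 · (4,3)N 3/4 · (4,4)N 2/2
Row 5: (5,1)S 2/2 · (5,2)S 2/3
Sum over 12 agents: 2/2 + 4/4 + 2/2 + 3/3 + 4/4 + 3/4 + 3/3 + 2/3 + 3/4 + 2/2 + 2/2 + 2/3 = 65/6; mean = 65/6 ÷ 12 = 65/72 = 0.902777… → 0.903.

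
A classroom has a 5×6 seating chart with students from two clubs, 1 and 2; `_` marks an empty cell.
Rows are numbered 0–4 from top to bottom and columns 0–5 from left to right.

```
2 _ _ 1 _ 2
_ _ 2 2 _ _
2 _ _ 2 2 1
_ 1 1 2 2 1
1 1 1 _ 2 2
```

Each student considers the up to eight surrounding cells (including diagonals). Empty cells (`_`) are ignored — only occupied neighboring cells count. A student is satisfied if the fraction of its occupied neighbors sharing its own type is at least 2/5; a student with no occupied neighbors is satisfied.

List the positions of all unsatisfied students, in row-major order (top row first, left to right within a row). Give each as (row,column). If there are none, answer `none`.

(0,3), (2,0), (2,5), (3,5)

Row 0: (0,0)2 0/0 ✓ · (0,3)1 0/2 ✗ · (0,5)2 0/0 ✓
Row 1: (1,2)2 2/3 ✓ · (1,3)2 3/4 ✓
Row 2: (2,0)2 0/1 ✗ · (2,3)2 5/6 ✓ · (2,4)2 4/6 ✓ · (2,5)1 1/3 ✗
Row 3: (3,1)1 4/5 ✓ · (3,2)1 3/5 ✓ · (3,3)2 4/6 ✓ · (3,4)2 5/7 ✓ · (3,5)1 1/5 ✗
Row 4: (4,0)1 2/2 ✓ · (4,1)1 4/4 ✓ · (4,2)1 3/4 ✓ · (4,4)2 3/4 ✓ · (4,5)2 2/3 ✓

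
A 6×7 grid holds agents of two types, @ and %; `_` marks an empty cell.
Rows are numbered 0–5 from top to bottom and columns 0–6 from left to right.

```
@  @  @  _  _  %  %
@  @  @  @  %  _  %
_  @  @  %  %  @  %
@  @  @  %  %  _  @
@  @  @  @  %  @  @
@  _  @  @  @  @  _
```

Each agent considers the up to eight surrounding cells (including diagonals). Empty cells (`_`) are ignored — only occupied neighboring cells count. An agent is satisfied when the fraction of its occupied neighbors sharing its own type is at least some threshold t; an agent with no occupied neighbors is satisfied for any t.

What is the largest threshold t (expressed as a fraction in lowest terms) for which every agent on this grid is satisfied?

Row 0: (0,0)@ 3/3 · (0,1)@ 5/5 · (0,2)@ 4/4 · (0,5)% 3/3 · (0,6)% 2/2
Row 1: (1,0)@ 4/4 · (1,1)@ 7/7 · (1,2)@ 6/7 · (1,3)@ 3/6 · (1,4)% 3/5 · (1,6)% 3/4
Row 2: (2,1)@ 7/7 · (2,2)@ 6/8 · (2,3)% 4/8 · (2,4)% 4/6 · (2,5)@ 1/6 · (2,6)% 1/3
Row 3: (3,0)@ 4/4 · (3,1)@ 7/7 · (3,2)@ 6/8 · (3,3)% 4/8 · (3,4)% 4/7 · (3,6)@ 3/4
Row 4: (4,0)@ 4/4 · (4,1)@ 7/7 · (4,2)@ 6/7 · (4,3)@ 5/8 · (4,4)% 2/7 · (4,5)@ 4/6 · (4,6)@ 3/3
Row 5: (5,0)@ 2/2 · (5,2)@ 4/4 · (5,3)@ 4/5 · (5,4)@ 4/5 · (5,5)@ 3/4
The smallest same-type fraction is 1/6 at (2,5), which reduces to 1/6. Any threshold above that leaves this agent unsatisfied.

1/6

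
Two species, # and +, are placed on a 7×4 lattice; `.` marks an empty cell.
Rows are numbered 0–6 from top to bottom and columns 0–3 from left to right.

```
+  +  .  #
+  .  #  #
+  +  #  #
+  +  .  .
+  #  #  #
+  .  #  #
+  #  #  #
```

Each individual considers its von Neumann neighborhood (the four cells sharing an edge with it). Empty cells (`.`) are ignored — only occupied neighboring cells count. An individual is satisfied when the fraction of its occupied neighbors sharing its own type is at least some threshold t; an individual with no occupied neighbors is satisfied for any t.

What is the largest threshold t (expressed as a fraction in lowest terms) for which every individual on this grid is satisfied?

(0,0)+ 2/2
(0,1)+ 1/1
(0,3)# 1/1
(1,0)+ 2/2
(1,2)# 2/2
(1,3)# 3/3
(2,0)+ 3/3
(2,1)+ 2/3
(2,2)# 2/3
(2,3)# 2/2
(3,0)+ 3/3
(3,1)+ 2/3
(4,0)+ 2/3
(4,1)# 1/3
(4,2)# 3/3
(4,3)# 2/2
(5,0)+ 2/2
(5,2)# 3/3
(5,3)# 3/3
(6,0)+ 1/2
(6,1)# 1/2
(6,2)# 3/3
(6,3)# 2/2
The smallest same-type fraction is 1/3 at (4,1), which reduces to 1/3. Any threshold above that leaves this individual unsatisfied.

1/3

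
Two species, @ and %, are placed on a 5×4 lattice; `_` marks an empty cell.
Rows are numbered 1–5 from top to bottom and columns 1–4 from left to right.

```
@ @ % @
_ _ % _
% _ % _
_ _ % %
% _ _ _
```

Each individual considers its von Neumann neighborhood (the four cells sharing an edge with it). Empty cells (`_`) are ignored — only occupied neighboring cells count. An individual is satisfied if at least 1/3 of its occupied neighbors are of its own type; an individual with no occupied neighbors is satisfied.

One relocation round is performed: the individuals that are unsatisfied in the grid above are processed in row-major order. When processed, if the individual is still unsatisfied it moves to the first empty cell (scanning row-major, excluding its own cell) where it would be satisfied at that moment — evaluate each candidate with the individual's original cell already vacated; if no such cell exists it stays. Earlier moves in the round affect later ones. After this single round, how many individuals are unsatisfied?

1

Initially unsatisfied (in order): (1,4).
  (1,4) → (2,1).
Resulting grid:
@ @ % _
@ _ % _
% _ % _
_ _ % %
% _ _ _
Unsatisfied now: (3,1).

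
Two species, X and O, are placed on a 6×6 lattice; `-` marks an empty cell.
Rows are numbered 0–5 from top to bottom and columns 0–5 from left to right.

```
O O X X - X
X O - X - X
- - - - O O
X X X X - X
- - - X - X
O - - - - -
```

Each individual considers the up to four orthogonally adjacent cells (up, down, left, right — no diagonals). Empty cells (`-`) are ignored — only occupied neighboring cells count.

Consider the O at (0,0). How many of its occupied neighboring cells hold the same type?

1

Occupied neighbors of (0,0): (1,0)=X, (0,1)=O.
Same type (O): 1 of 2.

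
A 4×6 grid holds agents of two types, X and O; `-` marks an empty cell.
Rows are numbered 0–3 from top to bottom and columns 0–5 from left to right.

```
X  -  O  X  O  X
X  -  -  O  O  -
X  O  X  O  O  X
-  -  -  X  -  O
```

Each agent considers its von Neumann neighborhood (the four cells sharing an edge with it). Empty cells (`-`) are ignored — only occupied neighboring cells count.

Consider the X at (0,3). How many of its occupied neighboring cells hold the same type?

0

Occupied neighbors of (0,3): (1,3)=O, (0,2)=O, (0,4)=O.
Same type (X): 0 of 3.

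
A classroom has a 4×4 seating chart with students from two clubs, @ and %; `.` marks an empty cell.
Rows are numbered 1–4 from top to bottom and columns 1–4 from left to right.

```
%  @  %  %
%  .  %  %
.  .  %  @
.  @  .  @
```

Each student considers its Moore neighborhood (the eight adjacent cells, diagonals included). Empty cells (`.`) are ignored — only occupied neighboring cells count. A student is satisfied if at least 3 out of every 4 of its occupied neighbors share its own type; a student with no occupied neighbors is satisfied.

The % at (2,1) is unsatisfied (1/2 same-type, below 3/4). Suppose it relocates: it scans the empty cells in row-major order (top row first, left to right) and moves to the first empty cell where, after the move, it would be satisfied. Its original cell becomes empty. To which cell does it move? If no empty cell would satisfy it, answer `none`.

(2,2)

Vacating (2,1). Empty cells in order:
  (2,2): 4/5 same-type → satisfied — stop here.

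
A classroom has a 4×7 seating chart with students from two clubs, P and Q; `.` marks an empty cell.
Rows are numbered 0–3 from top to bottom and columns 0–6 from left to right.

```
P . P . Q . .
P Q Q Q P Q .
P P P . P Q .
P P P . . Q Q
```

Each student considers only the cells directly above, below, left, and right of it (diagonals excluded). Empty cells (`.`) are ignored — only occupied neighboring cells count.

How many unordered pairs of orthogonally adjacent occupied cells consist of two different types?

Scan each occupied cell's neighbors to the right and below so each pair is counted once.
Row 0: P(0,0)–P(1,0)= P(0,2)–Q(1,2)≠ Q(0,4)–P(1,4)≠  → 2/3 unlike.
Row 1: P(1,0)–Q(1,1)≠ P(1,0)–P(2,0)= Q(1,1)–Q(1,2)= Q(1,1)–P(2,1)≠ Q(1,2)–Q(1,3)= Q(1,2)–P(2,2)≠ Q(1,3)–P(1,4)≠ P(1,4)–Q(1,5)≠ P(1,4)–P(2,4)= Q(1,5)–Q(2,5)=  → 5/10 unlike.
Row 2: P(2,0)–P(2,1)= P(2,0)–P(3,0)= P(2,1)–P(2,2)= P(2,1)–P(3,1)= P(2,2)–P(3,2)= P(2,4)–Q(2,5)≠ Q(2,5)–Q(3,5)=  → 1/7 unlike.
Row 3: P(3,0)–P(3,1)= P(3,1)–P(3,2)= Q(3,5)–Q(3,6)=  → 0/3 unlike.
Total adjacent occupied pairs: 23; unlike-type pairs: 8.

8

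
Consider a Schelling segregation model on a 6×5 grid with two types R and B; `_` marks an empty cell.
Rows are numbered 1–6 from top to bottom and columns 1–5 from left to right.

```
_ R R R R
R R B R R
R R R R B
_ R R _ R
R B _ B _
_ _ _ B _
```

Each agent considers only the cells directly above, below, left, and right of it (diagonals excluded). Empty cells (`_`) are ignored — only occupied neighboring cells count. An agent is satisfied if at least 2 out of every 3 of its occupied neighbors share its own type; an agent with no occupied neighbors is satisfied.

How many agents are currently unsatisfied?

(1,2)R 2/2 ok
(1,3)R 2/3 ok
(1,4)R 3/3 ok
(1,5)R 2/2 ok
(2,1)R 2/2 ok
(2,2)R 3/4 ok
(2,3)B 0/4 unhappy
(2,4)R 3/4 ok
(2,5)R 2/3 ok
(3,1)R 2/2 ok
(3,2)R 4/4 ok
(3,3)R 3/4 ok
(3,4)R 2/3 ok
(3,5)B 0/3 unhappy
(4,2)R 2/3 ok
(4,3)R 2/2 ok
(4,5)R 0/1 unhappy
(5,1)R 0/1 unhappy
(5,2)B 0/2 unhappy
(5,4)B 1/1 ok
(6,4)B 1/1 ok
Unsatisfied: (2,3), (3,5), (4,5), (5,1), (5,2) — 5 in total.

5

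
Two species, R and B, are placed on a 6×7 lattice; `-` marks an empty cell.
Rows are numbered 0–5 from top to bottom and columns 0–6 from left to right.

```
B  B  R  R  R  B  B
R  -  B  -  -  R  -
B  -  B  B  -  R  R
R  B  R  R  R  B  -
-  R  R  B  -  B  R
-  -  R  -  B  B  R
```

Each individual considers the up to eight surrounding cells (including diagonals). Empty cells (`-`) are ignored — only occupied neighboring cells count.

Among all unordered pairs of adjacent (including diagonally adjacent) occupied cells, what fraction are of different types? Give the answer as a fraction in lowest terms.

11/21

Scan each occupied cell's neighbors to the right and below (and the two forward diagonals) so each pair is counted once.
Row 0: B(0,0)–B(0,1)= B(0,0)–R(1,0)≠ B(0,1)–R(0,2)≠ B(0,1)–B(1,2)= B(0,1)–R(1,0)≠ R(0,2)–R(0,3)= R(0,2)–B(1,2)≠ R(0,3)–R(0,4)= R(0,3)–B(1,2)≠ R(0,4)–B(0,5)≠ R(0,4)–R(1,5)= B(0,5)–B(0,6)= B(0,5)–R(1,5)≠ B(0,6)–R(1,5)≠  → 8/14 unlike.
Row 1: R(1,0)–B(2,0)≠ B(1,2)–B(2,2)= B(1,2)–B(2,3)= R(1,5)–R(2,5)= R(1,5)–R(2,6)=  → 1/5 unlike.
Row 2: B(2,0)–R(3,0)≠ B(2,0)–B(3,1)= B(2,2)–B(2,3)= B(2,2)–R(3,2)≠ B(2,2)–R(3,3)≠ B(2,2)–B(3,1)= B(2,3)–R(3,3)≠ B(2,3)–R(3,4)≠ B(2,3)–R(3,2)≠ R(2,5)–R(2,6)= R(2,5)–B(3,5)≠ R(2,5)–R(3,4)= R(2,6)–B(3,5)≠  → 8/13 unlike.
Row 3: R(3,0)–B(3,1)≠ R(3,0)–R(4,1)= B(3,1)–R(3,2)≠ B(3,1)–R(4,1)≠ B(3,1)–R(4,2)≠ R(3,2)–R(3,3)= R(3,2)–R(4,2)= R(3,2)–B(4,3)≠ R(3,2)–R(4,1)= R(3,3)–R(3,4)= R(3,3)–B(4,3)≠ R(3,3)–R(4,2)= R(3,4)–B(3,5)≠ R(3,4)–B(4,5)≠ R(3,4)–B(4,3)≠ B(3,5)–B(4,5)= B(3,5)–R(4,6)≠  → 10/17 unlike.
Row 4: R(4,1)–R(4,2)= R(4,1)–R(5,2)= R(4,2)–B(4,3)≠ R(4,2)–R(5,2)= B(4,3)–B(5,4)= B(4,3)–R(5,2)≠ B(4,5)–R(4,6)≠ B(4,5)–B(5,5)= B(4,5)–R(5,6)≠ B(4,5)–B(5,4)= R(4,6)–R(5,6)= R(4,6)–B(5,5)≠  → 5/12 unlike.
Row 5: B(5,4)–B(5,5)= B(5,5)–R(5,6)≠  → 1/2 unlike.
Total adjacent occupied pairs: 63; unlike-type pairs: 33.
33/63 reduces to 11/21.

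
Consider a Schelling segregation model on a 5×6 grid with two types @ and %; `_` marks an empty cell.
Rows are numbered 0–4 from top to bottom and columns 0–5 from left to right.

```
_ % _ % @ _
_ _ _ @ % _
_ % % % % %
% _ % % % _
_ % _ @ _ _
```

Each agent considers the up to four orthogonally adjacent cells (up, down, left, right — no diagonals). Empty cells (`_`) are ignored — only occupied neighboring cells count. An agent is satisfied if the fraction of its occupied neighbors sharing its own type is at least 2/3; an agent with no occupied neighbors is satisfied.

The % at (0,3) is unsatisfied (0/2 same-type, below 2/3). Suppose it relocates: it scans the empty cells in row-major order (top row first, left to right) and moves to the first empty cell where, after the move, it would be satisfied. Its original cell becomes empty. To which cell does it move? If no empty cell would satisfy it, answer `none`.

(0,0)

Vacating (0,3). Empty cells in order:
  (0,0): 1/1 same-type → satisfied — stop here.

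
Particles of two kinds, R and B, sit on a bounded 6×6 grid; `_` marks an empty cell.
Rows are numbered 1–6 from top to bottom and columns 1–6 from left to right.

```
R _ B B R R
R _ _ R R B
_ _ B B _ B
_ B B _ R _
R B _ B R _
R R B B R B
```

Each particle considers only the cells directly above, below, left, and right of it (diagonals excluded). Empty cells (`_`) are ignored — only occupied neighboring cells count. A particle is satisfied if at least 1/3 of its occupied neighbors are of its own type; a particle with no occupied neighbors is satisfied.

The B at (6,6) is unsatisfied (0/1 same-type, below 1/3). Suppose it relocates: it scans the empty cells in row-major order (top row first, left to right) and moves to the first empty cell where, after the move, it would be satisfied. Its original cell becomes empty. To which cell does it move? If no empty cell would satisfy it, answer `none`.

(1,2)

Vacating (6,6). Empty cells in order:
  (1,2): 1/2 same-type → satisfied — stop here.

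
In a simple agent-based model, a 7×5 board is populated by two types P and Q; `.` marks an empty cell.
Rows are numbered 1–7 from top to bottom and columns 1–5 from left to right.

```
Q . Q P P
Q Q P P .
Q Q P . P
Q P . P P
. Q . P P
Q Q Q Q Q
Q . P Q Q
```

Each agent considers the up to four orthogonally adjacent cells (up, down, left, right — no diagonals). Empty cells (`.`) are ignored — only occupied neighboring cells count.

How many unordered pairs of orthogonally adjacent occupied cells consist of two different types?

Scan each occupied cell's neighbors to the right and below so each pair is counted once.
From row 1: 2 unlike of 5 pairs (running 2/5).
From row 2: 1 unlike of 6 pairs (running 3/11).
From row 3: 2 unlike of 5 pairs (running 5/16).
From row 4: 2 unlike of 5 pairs (running 7/21).
From row 5: 2 unlike of 4 pairs (running 9/25).
From row 6: 1 unlike of 8 pairs (running 10/33).
From row 7: 1 unlike of 2 pairs (running 11/35).
Total adjacent occupied pairs: 35; unlike-type pairs: 11.

11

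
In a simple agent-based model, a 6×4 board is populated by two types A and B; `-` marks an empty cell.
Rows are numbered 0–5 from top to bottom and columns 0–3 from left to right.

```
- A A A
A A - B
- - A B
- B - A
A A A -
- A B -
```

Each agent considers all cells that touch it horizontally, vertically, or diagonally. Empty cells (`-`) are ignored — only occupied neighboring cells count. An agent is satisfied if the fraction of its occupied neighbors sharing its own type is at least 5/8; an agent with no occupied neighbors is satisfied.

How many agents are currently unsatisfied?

8

(0,1)A 3/3 satisfied
(0,2)A 3/4 satisfied
(0,3)A 1/2 not
(1,0)A 2/2 satisfied
(1,1)A 4/4 satisfied
(1,3)B 1/4 not
(2,2)A 2/5 not
(2,3)B 1/3 not
(3,1)B 0/4 not
(3,3)A 2/3 satisfied
(4,0)A 2/3 satisfied
(4,1)A 3/5 not
(4,2)A 3/5 not
(5,1)A 3/4 satisfied
(5,2)B 0/3 not
Unsatisfied: (0,3), (1,3), (2,2), (2,3), (3,1), (4,1), (4,2), (5,2) — 8 in total.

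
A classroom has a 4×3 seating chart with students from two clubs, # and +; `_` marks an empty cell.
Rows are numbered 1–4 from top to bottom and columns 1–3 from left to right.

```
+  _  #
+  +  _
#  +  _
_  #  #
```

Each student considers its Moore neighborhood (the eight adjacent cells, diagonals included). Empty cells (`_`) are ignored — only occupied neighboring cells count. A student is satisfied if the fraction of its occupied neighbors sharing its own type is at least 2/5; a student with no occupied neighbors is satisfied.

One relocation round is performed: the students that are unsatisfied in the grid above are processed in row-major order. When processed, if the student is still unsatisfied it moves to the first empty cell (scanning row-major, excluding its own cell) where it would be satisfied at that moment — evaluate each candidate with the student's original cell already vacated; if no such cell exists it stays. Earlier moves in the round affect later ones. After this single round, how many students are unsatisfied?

1

Initially unsatisfied (in order): (1,3), (3,1).
  (1,3) → (3,3).
  (3,1) → (4,1).
Resulting grid:
+ _ _
+ + _
_ + #
# # #
Unsatisfied now: (3,2).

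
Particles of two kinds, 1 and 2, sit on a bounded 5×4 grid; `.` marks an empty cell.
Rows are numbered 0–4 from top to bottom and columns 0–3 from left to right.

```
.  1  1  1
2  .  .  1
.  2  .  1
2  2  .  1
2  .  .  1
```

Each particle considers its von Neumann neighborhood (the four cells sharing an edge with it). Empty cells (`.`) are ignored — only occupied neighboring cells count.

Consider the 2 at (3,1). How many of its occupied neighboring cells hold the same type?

Occupied neighbors of (3,1): (2,1)=2, (3,0)=2.
Same type (2): 2 of 2.

2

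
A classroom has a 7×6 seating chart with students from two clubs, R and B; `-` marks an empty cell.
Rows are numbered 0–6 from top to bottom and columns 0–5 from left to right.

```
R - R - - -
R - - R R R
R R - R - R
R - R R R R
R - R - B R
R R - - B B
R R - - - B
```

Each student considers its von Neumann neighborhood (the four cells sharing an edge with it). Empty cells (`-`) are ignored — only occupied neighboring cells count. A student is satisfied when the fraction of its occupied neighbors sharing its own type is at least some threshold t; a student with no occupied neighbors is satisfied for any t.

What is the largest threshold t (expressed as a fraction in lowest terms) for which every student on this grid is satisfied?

(0,0)R 1/1
(0,2)R — no occupied neighbors
(1,0)R 2/2
(1,3)R 2/2
(1,4)R 2/2
(1,5)R 2/2
(2,0)R 3/3
(2,1)R 1/1
(2,3)R 2/2
(2,5)R 2/2
(3,0)R 2/2
(3,2)R 2/2
(3,3)R 3/3
(3,4)R 2/3
(3,5)R 3/3
(4,0)R 2/2
(4,2)R 1/1
(4,4)B 1/3
(4,5)R 1/3
(5,0)R 3/3
(5,1)R 2/2
(5,4)B 2/2
(5,5)B 2/3
(6,0)R 2/2
(6,1)R 2/2
(6,5)B 1/1
The smallest same-type fraction is 1/3 at (4,4), which reduces to 1/3. Any threshold above that leaves this student unsatisfied.

1/3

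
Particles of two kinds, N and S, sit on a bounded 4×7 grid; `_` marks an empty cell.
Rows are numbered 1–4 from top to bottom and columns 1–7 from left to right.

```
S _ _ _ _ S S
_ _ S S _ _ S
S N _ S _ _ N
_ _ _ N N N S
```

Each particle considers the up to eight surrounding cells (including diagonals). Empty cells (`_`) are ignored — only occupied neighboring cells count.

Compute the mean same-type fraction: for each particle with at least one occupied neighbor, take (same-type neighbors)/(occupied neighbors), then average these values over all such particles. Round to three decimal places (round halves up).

0.538

Row 1: (1,1)S — no occupied neighbors · (1,6)S 2/2 · (1,7)S 2/2
Row 2: (2,3)S 2/3 · (2,4)S 2/2 · (2,7)S 2/3
Row 3: (3,1)S 0/1 · (3,2)N 0/2 · (3,4)S 2/4 · (3,7)N 1/3
Row 4: (4,4)N 1/2 · (4,5)N 2/3 · (4,6)N 2/3 · (4,7)S 0/2
Sum over 13 particles: 2/2 + 2/2 + 2/3 + 2/2 + 2/3 + 0/1 + 0/2 + 2/4 + 1/3 + 1/2 + 2/3 + 2/3 + 0/2 = 7; mean = 7 ÷ 13 = 7/13 = 0.538461… → 0.538.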